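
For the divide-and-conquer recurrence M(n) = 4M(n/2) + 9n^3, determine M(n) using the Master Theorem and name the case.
Master Theorem template: M(n) = a·M(n/b) + f(n).
Here: a=4, b=2, f(n)=9n^3
Compute log_b(a) = log_2(4) = 2.
f(n) = 9n^3 = Ω(n^(2+ε)) with ε = 1, and the regularity condition holds (a·f(n/b) = (a/b^3)·f(n) with a/b^3 = 2^-1 < 1). Case 3: M(n) = Θ(f(n)) = Θ(n^3).

Case 3: M(n) = Θ(n^3)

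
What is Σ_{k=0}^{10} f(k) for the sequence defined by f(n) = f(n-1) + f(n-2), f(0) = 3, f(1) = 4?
Computing the sequence terms: 3, 4, 7, 11, 18, 29, 47, 76, 123, 199, 322
Adding these values together:

839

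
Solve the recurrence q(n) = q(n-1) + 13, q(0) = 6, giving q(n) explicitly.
Recurrence: q(n) = q(n-1) + 13, initial: q(0) = 6.
Each step adds 13, so q(n) = q(0) + 13n = 13n + 6.

q(n) = 13n + 6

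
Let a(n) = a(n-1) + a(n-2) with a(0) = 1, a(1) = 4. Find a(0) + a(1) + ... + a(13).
Computing the sequence terms: 1, 4, 5, 9, 14, 23, 37, 60, 97, 157, 254, 411, 665, 1076
Adding these values together:

2813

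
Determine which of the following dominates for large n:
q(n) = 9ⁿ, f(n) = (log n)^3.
Comparing growth rates:
Growth-rate hierarchy: log n ≺ any polynomial ≺ any exponential cⁿ (c>1) ≺ n! ≺ nⁿ.
exponential base 9 dominates polylogarithmic (log n)^3 asymptotically.

q(n) grows faster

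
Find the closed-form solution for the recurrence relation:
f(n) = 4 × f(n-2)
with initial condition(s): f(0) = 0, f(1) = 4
Recurrence: f(n) = 4 × f(n-2), initial: f(0) = 0, f(1) = 4.
Characteristic equation: r² - 4 = 0, which factors as (r - 2)(r + 2) = 0, so r = 2, -2. General solution f(n) = A·2ⁿ + B·(-2)ⁿ. From f(0) = 0: A + B = 0. From f(1) = 4: 2A - 2B = 4. Solving gives A = 1, B = -1.

f(n) = 2ⁿ - (-2)ⁿ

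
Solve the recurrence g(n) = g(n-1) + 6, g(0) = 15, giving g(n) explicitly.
Recurrence: g(n) = g(n-1) + 6, initial: g(0) = 15.
Each step adds 6, so g(n) = g(0) + 6n = 6n + 15.

g(n) = 6n + 15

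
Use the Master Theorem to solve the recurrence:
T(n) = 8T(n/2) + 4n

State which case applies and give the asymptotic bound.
Master Theorem template: T(n) = a·T(n/b) + f(n).
Here: a=8, b=2, f(n)=4n
Compute log_b(a) = log_2(8) = 3.
f(n) = 4n = O(n^(3-ε)) with ε = 2. Case 1: T(n) = Θ(n^log_b(a)) = Θ(n^3).

Case 1: T(n) = Θ(n^3)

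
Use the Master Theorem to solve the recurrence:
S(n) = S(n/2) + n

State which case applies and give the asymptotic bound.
Master Theorem template: S(n) = a·S(n/b) + f(n).
Here: a=1, b=2, f(n)=n
Compute log_b(a) = log_2(1) = 0.
f(n) = n = Ω(n^(0+ε)) with ε = 1, and the regularity condition holds (a·f(n/b) = (a/b^1)·f(n) with a/b^1 = 2^-1 < 1). Case 3: S(n) = Θ(f(n)) = Θ(n).

Case 3: S(n) = Θ(n)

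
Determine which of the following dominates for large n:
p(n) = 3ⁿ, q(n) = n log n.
Comparing growth rates:
Growth-rate hierarchy: log n ≺ any polynomial ≺ any exponential cⁿ (c>1) ≺ n! ≺ nⁿ.
exponential base 3 dominates polynomial degree 1 (with log factor) asymptotically.

p(n) grows faster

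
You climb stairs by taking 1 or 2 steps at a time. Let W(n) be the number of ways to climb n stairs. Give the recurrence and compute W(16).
Condition on the size of the last step (1 to 2): before it there were n-1, …, n-2 stairs climbed, and these cases are disjoint, so W(n) = W(n-1) + W(n-2) (Fibonacci-type sequence).
Initial conditions by direct count (compositions of i into parts ≤ 2): W(1) = 1; W(2) = 2.
Iterating the recurrence: W(3) = 3, W(4) = 5, W(5) = 8, W(6) = 13, W(7) = 21, W(8) = 34, W(9) = 55, W(10) = 89, W(11) = 144, W(12) = 233, W(13) = 377, W(14) = 610, W(15) = 987, W(16) = 1597.

W(n) = W(n-1) + W(n-2), W(1) = 1, W(2) = 2; W(16) = 1597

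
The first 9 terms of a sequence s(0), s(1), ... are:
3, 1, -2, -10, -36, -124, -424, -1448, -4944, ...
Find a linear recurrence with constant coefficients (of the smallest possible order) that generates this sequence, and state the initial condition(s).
Look for the lowest-order linear relation among consecutive terms.
Observation: s(n) - 4·s(n-1) - (-2)·s(n-2) = 0 holds for the shown terms, and no order-1 relation s(n) = α·s(n-1) + β fits.
Check at n=3: 4·-2 + (-2)·1 = -10. ✓

s(n) = 4s(n-1) - 2s(n-2), s(0) = 3, s(1) = 1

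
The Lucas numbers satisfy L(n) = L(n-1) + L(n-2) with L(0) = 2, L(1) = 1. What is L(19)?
Computing the sequence terms:
2, 1, 3, 4, 7, 11, 18, 29, 47, 76, 123, 199, 322, 521, 843, 1364, 2207, 3571, 5778, 9349

9349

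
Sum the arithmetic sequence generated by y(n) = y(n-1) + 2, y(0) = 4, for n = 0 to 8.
Computing the sequence terms: 4, 6, 8, 10, 12, 14, 16, 18, 20
Adding these values together:

108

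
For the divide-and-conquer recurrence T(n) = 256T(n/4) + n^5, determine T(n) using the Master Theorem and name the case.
Master Theorem template: T(n) = a·T(n/b) + f(n).
Here: a=256, b=4, f(n)=n^5
Compute log_b(a) = log_4(256) = 4.
f(n) = n^5 = Ω(n^(4+ε)) with ε = 1, and the regularity condition holds (a·f(n/b) = (a/b^5)·f(n) with a/b^5 = 4^-1 < 1). Case 3: T(n) = Θ(f(n)) = Θ(n^5).

Case 3: T(n) = Θ(n^5)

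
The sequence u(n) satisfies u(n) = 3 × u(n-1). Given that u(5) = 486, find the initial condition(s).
In general u(n) = 3ⁿ · u(0). At n = 5: u(0) = u(5) / 3^5 = 486 / 243 = 2.

u(0) = 2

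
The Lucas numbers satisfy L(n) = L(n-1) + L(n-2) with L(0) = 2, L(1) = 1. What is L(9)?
Computing the sequence terms:
2, 1, 3, 4, 7, 11, 18, 29, 47, 76

76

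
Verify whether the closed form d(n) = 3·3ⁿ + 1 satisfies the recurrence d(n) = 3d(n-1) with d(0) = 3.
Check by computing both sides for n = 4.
From the recurrence with d(0) = 3:
  d(0) = 3, d(1) = 9, d(2) = 27, d(3) = 81, d(4) = 243
  so the recurrence gives d(4) = 243.
From the proposed closed form d(n) = 3·3ⁿ + 1:
  d(4) = 244.
The recurrence gives 243 but the closed form gives 244, so the closed form does not satisfy the recurrence.

No, the closed form is incorrect.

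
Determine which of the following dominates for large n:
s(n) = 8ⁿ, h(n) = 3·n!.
Comparing growth rates:
Growth-rate hierarchy: log n ≺ any polynomial ≺ any exponential cⁿ (c>1) ≺ n! ≺ nⁿ.
factorial dominates exponential base 8 asymptotically.

h(n) grows faster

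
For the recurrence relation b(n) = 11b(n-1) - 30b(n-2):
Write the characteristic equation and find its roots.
Substitute b(n) = rⁿ and divide through by rⁿ⁻²: r² - 11r + 30 = 0
Factor: (r - 6)(r - 5) = 0, so r = 6, 5.
General solution: b(n) = A·6ⁿ + B·5ⁿ

Characteristic: r² - 11r + 30 = 0, Roots: r = 6, 5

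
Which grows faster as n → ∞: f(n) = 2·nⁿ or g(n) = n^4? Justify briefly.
Comparing growth rates:
Growth-rate hierarchy: log n ≺ any polynomial ≺ any exponential cⁿ (c>1) ≺ n! ≺ nⁿ.
super-exponential nⁿ dominates polynomial degree 4 asymptotically.

f(n) grows faster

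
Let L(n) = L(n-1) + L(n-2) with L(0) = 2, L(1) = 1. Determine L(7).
Computing the sequence terms:
2, 1, 3, 4, 7, 11, 18, 29

29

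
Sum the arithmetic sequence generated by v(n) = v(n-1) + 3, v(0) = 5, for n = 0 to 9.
Computing the sequence terms: 5, 8, 11, 14, 17, 20, 23, 26, 29, 32
Adding these values together:

185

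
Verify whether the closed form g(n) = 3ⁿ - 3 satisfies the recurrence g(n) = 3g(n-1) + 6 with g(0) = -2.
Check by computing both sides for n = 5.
From the recurrence with g(0) = -2:
  g(0) = -2, g(1) = 0, g(2) = 6, g(3) = 24, g(4) = 78, g(5) = 240
  so the recurrence gives g(5) = 240.
From the proposed closed form g(n) = 3ⁿ - 3:
  g(5) = 240.
Both sides give 240 at n = 5, and the initial condition(s) match, so the closed form is consistent.

Yes, the closed form is correct.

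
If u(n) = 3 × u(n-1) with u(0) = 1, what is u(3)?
Computing step by step:
u(0) = 1
u(1) = 3 × 1 = 3
u(2) = 3 × 3 = 9
u(3) = 3 × 9 = 27

27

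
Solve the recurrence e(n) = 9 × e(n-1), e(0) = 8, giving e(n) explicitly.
Recurrence: e(n) = 9 × e(n-1), initial: e(0) = 8.
Each term is 9 times the previous, so this is geometric with ratio 9. After n steps: e(n) = e(0)·9ⁿ = 8·9ⁿ.

e(n) = 8·9ⁿ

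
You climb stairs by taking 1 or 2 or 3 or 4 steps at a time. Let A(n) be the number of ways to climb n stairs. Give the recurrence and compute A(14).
Condition on the size of the last step (1 to 4): before it there were n-1, …, n-4 stairs climbed, and these cases are disjoint, so A(n) = A(n-1) + A(n-2) + A(n-3) + A(n-4) (order-4 linear recurrence).
Initial conditions by direct count (compositions of i into parts ≤ 4): A(1) = 1; A(2) = 2; A(3) = 4; A(4) = 8.
Iterating the recurrence: A(5) = 15, A(6) = 29, A(7) = 56, A(8) = 108, A(9) = 208, A(10) = 401, A(11) = 773, A(12) = 1490, A(13) = 2872, A(14) = 5536.

A(n) = A(n-1) + A(n-2) + A(n-3) + A(n-4), A(1) = 1, A(2) = 2, A(3) = 4, A(4) = 8; A(14) = 5536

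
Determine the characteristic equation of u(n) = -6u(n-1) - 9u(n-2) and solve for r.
Substitute u(n) = rⁿ and divide through by rⁿ⁻²: r² + 6r + 9 = 0
Factor: (r + 3)² = 0, so r = -3 (double root).
General solution: u(n) = (A + Bn)·(-3)ⁿ

Characteristic: r² + 6r + 9 = 0, Roots: r = -3 (double root)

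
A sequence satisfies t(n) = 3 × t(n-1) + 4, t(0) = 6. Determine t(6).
Computing step by step:
t(0) = 6
t(1) = 3 × 6 + 4 = 22
t(2) = 3 × 22 + 4 = 70
t(3) = 3 × 70 + 4 = 214
t(4) = 3 × 214 + 4 = 646
t(5) = 3 × 646 + 4 = 1942
t(6) = 3 × 1942 + 4 = 5830

5830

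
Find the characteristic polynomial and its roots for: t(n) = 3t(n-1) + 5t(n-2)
Substitute t(n) = rⁿ and divide through by rⁿ⁻²: r² - 3r - 5 = 0
Discriminant: 3² + 4·5 = 29, not a perfect square, so by the quadratic formula r = (3 ± √29)/2.
General solution: t(n) = A·r₁ⁿ + B·r₂ⁿ where r₁,r₂ = (3 ± √29)/2

Characteristic: r² - 3r - 5 = 0, Roots: r = (3 ± √29)/2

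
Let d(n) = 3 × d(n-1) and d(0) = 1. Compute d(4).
Computing step by step:
d(0) = 1
d(1) = 3 × 1 = 3
d(2) = 3 × 3 = 9
d(3) = 3 × 9 = 27
d(4) = 3 × 27 = 81

81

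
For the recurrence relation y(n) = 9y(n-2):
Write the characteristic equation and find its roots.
Substitute y(n) = rⁿ and divide through by rⁿ⁻²: r² - 9 = 0
Factor: (r - 3)(r + 3) = 0, so r = 3, -3.
General solution: y(n) = A·3ⁿ + B·(-3)ⁿ

Characteristic: r² - 9 = 0, Roots: r = 3, -3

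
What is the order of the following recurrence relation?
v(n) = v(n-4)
The order is the largest lag k for which v(n-k) appears. Here the deepest term is v(n-4), so the order is 4.

Order 4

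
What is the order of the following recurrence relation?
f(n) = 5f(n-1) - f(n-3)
The order is the largest lag k for which f(n-k) appears. Here the deepest term is f(n-3), so the order is 3.

Order 3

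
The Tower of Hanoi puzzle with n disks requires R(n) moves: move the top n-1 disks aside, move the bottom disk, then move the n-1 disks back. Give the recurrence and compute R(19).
Moving n disks = move the top n-1 disks aside (R(n-1) moves) + move the largest disk (1 move) + move the n-1 disks back on top (R(n-1) moves), so R(n) = 2R(n-1) + 1, with R(1) = 1 (a single disk takes one move).
First terms: 1, 3, 7, 15, 31, 63, … — each is one less than a power of 2. Indeed R(n) + 1 = 2(R(n-1) + 1) with R(1) + 1 = 2, so R(n) + 1 = 2ⁿ and R(n) = 2ⁿ - 1.
Hence R(19) = 2^19 - 1 = 524288 - 1 = 524287.

R(n) = 2R(n-1) + 1, R(1) = 1; R(19) = 524287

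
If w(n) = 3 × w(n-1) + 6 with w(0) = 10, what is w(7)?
Computing step by step:
w(0) = 10
w(1) = 3 × 10 + 6 = 36
w(2) = 3 × 36 + 6 = 114
w(3) = 3 × 114 + 6 = 348
w(4) = 3 × 348 + 6 = 1050
w(5) = 3 × 1050 + 6 = 3156
w(6) = 3 × 3156 + 6 = 9474
w(7) = 3 × 9474 + 6 = 28428

28428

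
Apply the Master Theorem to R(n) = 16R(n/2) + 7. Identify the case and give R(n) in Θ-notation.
Master Theorem template: R(n) = a·R(n/b) + f(n).
Here: a=16, b=2, f(n)=7
Compute log_b(a) = log_2(16) = 4.
f(n) = 7 = O(n^(4-ε)) with ε = 4. Case 1: R(n) = Θ(n^log_b(a)) = Θ(n^4).

Case 1: R(n) = Θ(n^4)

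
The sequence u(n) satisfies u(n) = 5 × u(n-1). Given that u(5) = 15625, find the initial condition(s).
In general u(n) = 5ⁿ · u(0). At n = 5: u(0) = u(5) / 5^5 = 15625 / 3125 = 5.

u(0) = 5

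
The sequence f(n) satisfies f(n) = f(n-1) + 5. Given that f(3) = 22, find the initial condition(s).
f(3) = f(0) + 3·5, so f(0) = 22 - 15 = 7.

f(0) = 7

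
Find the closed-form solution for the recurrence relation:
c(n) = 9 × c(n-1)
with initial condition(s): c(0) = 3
Recurrence: c(n) = 9 × c(n-1), initial: c(0) = 3.
Each term is 9 times the previous, so this is geometric with ratio 9. After n steps: c(n) = c(0)·9ⁿ = 3·9ⁿ.

c(n) = 3·9ⁿ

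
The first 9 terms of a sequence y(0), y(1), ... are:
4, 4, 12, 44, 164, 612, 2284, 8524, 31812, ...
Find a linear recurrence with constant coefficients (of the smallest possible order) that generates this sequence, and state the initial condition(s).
Look for the lowest-order linear relation among consecutive terms.
Observation: y(n) - 4·y(n-1) - (-1)·y(n-2) = 0 holds for the shown terms, and no order-1 relation y(n) = α·y(n-1) + β fits.
Check at n=3: 4·12 + (-1)·4 = 44. ✓

y(n) = 4y(n-1) - y(n-2), y(0) = 4, y(1) = 4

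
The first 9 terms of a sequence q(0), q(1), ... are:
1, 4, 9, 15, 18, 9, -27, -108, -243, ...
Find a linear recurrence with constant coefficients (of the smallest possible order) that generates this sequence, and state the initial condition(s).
Look for the lowest-order linear relation among consecutive terms.
Observation: q(n) - 3·q(n-1) - (-3)·q(n-2) = 0 holds for the shown terms, and no order-1 relation q(n) = α·q(n-1) + β fits.
Check at n=3: 3·9 + (-3)·4 = 15. ✓

q(n) = 3q(n-1) - 3q(n-2), q(0) = 1, q(1) = 4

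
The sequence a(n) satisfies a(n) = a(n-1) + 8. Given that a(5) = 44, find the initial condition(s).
a(5) = a(0) + 5·8, so a(0) = 44 - 40 = 4.

a(0) = 4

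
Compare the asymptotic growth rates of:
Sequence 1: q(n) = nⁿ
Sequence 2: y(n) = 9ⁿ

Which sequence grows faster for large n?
Comparing growth rates:
Growth-rate hierarchy: log n ≺ any polynomial ≺ any exponential cⁿ (c>1) ≺ n! ≺ nⁿ.
super-exponential nⁿ dominates exponential base 9 asymptotically.

q(n) grows faster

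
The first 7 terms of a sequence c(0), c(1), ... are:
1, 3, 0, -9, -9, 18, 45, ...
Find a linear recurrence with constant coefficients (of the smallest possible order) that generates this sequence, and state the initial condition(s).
Look for the lowest-order linear relation among consecutive terms.
Observation: c(n) - 1·c(n-1) - (-3)·c(n-2) = 0 holds for the shown terms, and no order-1 relation c(n) = α·c(n-1) + β fits.
Check at n=3: 1·0 + (-3)·3 = -9. ✓

c(n) = c(n-1) - 3c(n-2), c(0) = 1, c(1) = 3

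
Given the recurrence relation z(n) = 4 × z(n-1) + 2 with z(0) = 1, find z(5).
Computing step by step:
z(0) = 1
z(1) = 4 × 1 + 2 = 6
z(2) = 4 × 6 + 2 = 26
z(3) = 4 × 26 + 2 = 106
z(4) = 4 × 106 + 2 = 426
z(5) = 4 × 426 + 2 = 1706

1706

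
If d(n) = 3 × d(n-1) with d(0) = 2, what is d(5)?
Computing step by step:
d(0) = 2
d(1) = 3 × 2 = 6
d(2) = 3 × 6 = 18
d(3) = 3 × 18 = 54
d(4) = 3 × 54 = 162
d(5) = 3 × 162 = 486

486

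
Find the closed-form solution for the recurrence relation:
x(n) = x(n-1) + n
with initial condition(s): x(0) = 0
Recurrence: x(n) = x(n-1) + n, initial: x(0) = 0.
Telescoping: x(n) = x(0) + Σᵢ₌₁ⁿ i = 0 + n(n+1)/2.

x(n) = n(n+1)/2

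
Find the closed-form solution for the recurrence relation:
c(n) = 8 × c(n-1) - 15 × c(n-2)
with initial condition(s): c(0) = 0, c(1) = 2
Recurrence: c(n) = 8 × c(n-1) - 15 × c(n-2), initial: c(0) = 0, c(1) = 2.
Characteristic equation: r² - 8r + 15 = 0, which factors as (r - 5)(r - 3) = 0, so r = 5, 3. General solution c(n) = A·5ⁿ + B·3ⁿ. From c(0) = 0: A + B = 0. From c(1) = 2: 5A + 3B = 2. Solving gives A = 1, B = -1.

c(n) = 5ⁿ - 3ⁿ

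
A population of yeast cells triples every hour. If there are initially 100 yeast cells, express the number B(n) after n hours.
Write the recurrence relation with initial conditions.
Each hour multiplies the count by 3, so the count after n hours depends only on the count after n-1 hours: B(n) = 3 × B(n-1). The starting count gives B(0) = 100.
Unrolling n times gives the closed form B(n) = 100 × 3ⁿ.

B(n) = 3 × B(n-1), B(0) = 100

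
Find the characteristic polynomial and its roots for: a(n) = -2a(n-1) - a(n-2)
Substitute a(n) = rⁿ and divide through by rⁿ⁻²: r² + 2r + 1 = 0
Factor: (r + 1)² = 0, so r = -1 (double root).
General solution: a(n) = (A + Bn)·(-1)ⁿ

Characteristic: r² + 2r + 1 = 0, Roots: r = -1 (double root)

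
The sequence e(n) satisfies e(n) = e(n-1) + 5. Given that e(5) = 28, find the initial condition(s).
e(5) = e(0) + 5·5, so e(0) = 28 - 25 = 3.

e(0) = 3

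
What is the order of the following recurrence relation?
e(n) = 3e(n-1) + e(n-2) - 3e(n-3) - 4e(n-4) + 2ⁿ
The order is the largest lag k for which e(n-k) appears. Here the deepest term is e(n-4) (the 2ⁿ term is non-homogeneous and does not affect the order), so the order is 4.

Order 4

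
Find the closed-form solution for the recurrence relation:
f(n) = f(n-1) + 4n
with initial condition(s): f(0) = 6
Recurrence: f(n) = f(n-1) + 4n, initial: f(0) = 6.
Telescoping: f(n) = f(0) + 4·Σᵢ₌₁ⁿ i = 6 + 4·n(n+1)/2.

f(n) = 4·n(n+1)/2 + 6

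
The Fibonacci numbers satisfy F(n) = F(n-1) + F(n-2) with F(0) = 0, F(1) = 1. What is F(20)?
Computing the sequence terms:
0, 1, 1, 2, 3, 5, 8, 13, 21, 34, 55, 89, 144, 233, 377, 610, 987, 1597, 2584, 4181, 6765

6765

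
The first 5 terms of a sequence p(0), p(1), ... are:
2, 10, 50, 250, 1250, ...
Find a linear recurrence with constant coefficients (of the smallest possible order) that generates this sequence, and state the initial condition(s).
Look for the lowest-order linear relation among consecutive terms.
Observation: each term is 5× the previous.
Check at n=2: 5·10 = 50. ✓

p(n) = 5 × p(n-1), p(0) = 2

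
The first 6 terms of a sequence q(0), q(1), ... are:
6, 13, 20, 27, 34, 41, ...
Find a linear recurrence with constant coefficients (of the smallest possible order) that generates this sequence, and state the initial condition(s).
Look for the lowest-order linear relation among consecutive terms.
Observation: consecutive differences are constant (= 7).
Check at n=2: 1·13 + 7 = 20. ✓

q(n) = q(n-1) + 7, q(0) = 6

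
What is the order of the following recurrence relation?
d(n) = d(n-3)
The order is the largest lag k for which d(n-k) appears. Here the deepest term is d(n-3), so the order is 3.

Order 3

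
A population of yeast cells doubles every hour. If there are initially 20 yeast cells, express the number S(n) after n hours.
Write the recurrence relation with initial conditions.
Each hour multiplies the count by 2, so the count after n hours depends only on the count after n-1 hours: S(n) = 2 × S(n-1). The starting count gives S(0) = 20.
Unrolling n times gives the closed form S(n) = 20 × 2ⁿ.

S(n) = 2 × S(n-1), S(0) = 20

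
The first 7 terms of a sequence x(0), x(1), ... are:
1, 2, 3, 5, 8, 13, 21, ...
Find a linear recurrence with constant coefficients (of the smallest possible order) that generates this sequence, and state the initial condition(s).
Look for the lowest-order linear relation among consecutive terms.
Observation: x(n) - 1·x(n-1) - (1)·x(n-2) = 0 holds for the shown terms, and no order-1 relation x(n) = α·x(n-1) + β fits.
Check at n=3: 1·3 + (1)·2 = 5. ✓

x(n) = x(n-1) + x(n-2), x(0) = 1, x(1) = 2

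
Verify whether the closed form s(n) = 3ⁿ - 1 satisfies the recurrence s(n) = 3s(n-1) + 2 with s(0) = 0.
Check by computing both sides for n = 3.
From the recurrence with s(0) = 0:
  s(0) = 0, s(1) = 2, s(2) = 8, s(3) = 26
  so the recurrence gives s(3) = 26.
From the proposed closed form s(n) = 3ⁿ - 1:
  s(3) = 26.
Both sides give 26 at n = 3, and the initial condition(s) match, so the closed form is consistent.

Yes, the closed form is correct.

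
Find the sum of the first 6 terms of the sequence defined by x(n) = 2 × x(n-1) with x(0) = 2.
Computing the sequence terms: 2, 4, 8, 16, 32, 64
Adding these values together:

126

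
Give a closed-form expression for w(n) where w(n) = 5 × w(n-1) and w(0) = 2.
Recurrence: w(n) = 5 × w(n-1), initial: w(0) = 2.
Each term is 5 times the previous, so this is geometric with ratio 5. After n steps: w(n) = w(0)·5ⁿ = 2·5ⁿ.

w(n) = 2·5ⁿ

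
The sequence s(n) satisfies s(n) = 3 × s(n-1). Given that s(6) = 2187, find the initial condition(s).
In general s(n) = 3ⁿ · s(0). At n = 6: s(0) = s(6) / 3^6 = 2187 / 729 = 3.

s(0) = 3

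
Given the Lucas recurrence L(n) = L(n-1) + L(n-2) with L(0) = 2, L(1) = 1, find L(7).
Computing the sequence terms:
2, 1, 3, 4, 7, 11, 18, 29

29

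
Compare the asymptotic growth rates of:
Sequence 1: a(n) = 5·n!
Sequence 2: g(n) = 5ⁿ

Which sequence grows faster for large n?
Comparing growth rates:
Growth-rate hierarchy: log n ≺ any polynomial ≺ any exponential cⁿ (c>1) ≺ n! ≺ nⁿ.
factorial dominates exponential base 5 asymptotically.

a(n) grows faster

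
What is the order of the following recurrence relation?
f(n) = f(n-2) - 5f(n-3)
The order is the largest lag k for which f(n-k) appears. Here the deepest term is f(n-3), so the order is 3.

Order 3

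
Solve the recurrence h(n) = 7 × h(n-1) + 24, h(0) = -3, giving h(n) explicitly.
Recurrence: h(n) = 7 × h(n-1) + 24, initial: h(0) = -3.
Try h(n) = A·7ⁿ + C. Substituting: A·7ⁿ + C = 7(A·7ⁿ⁻¹ + C) + 24 = A·7ⁿ + 7C + 24, so C = 7C + 24, giving C = -4. Then h(0) = A - 4 = -3 gives A = 1.

h(n) = 7ⁿ - 4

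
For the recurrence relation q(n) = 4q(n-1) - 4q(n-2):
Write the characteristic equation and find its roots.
Substitute q(n) = rⁿ and divide through by rⁿ⁻²: r² - 4r + 4 = 0
Factor: (r - 2)² = 0, so r = 2 (double root).
General solution: q(n) = (A + Bn)·2ⁿ

Characteristic: r² - 4r + 4 = 0, Roots: r = 2 (double root)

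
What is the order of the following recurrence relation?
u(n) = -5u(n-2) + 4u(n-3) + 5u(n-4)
The order is the largest lag k for which u(n-k) appears. Here the deepest term is u(n-4), so the order is 4.

Order 4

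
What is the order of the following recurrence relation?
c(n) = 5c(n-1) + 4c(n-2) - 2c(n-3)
The order is the largest lag k for which c(n-k) appears. Here the deepest term is c(n-3), so the order is 3.

Order 3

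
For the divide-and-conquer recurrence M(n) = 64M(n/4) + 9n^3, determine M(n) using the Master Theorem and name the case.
Master Theorem template: M(n) = a·M(n/b) + f(n).
Here: a=64, b=4, f(n)=9n^3
Compute log_b(a) = log_4(64) = 3.
f(n) = 9n^3 = Θ(n^3). Case 2: M(n) = Θ(n^3 log n).

Case 2: M(n) = Θ(n^3 log n)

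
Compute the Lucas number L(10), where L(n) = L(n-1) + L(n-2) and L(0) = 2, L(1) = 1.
Computing the sequence terms:
2, 1, 3, 4, 7, 11, 18, 29, 47, 76, 123

123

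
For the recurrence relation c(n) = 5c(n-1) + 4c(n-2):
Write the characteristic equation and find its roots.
Substitute c(n) = rⁿ and divide through by rⁿ⁻²: r² - 5r - 4 = 0
Discriminant: 5² + 4·4 = 41, not a perfect square, so by the quadratic formula r = (5 ± √41)/2.
General solution: c(n) = A·r₁ⁿ + B·r₂ⁿ where r₁,r₂ = (5 ± √41)/2

Characteristic: r² - 5r - 4 = 0, Roots: r = (5 ± √41)/2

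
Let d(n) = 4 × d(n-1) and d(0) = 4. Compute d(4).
Computing step by step:
d(0) = 4
d(1) = 4 × 4 = 16
d(2) = 4 × 16 = 64
d(3) = 4 × 64 = 256
d(4) = 4 × 256 = 1024

1024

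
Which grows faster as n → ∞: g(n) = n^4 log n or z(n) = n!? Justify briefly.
Comparing growth rates:
Growth-rate hierarchy: log n ≺ any polynomial ≺ any exponential cⁿ (c>1) ≺ n! ≺ nⁿ.
factorial dominates polynomial degree 4 (with log factor) asymptotically.

z(n) grows faster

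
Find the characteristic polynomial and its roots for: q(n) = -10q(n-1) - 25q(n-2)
Substitute q(n) = rⁿ and divide through by rⁿ⁻²: r² + 10r + 25 = 0
Factor: (r + 5)² = 0, so r = -5 (double root).
General solution: q(n) = (A + Bn)·(-5)ⁿ

Characteristic: r² + 10r + 25 = 0, Roots: r = -5 (double root)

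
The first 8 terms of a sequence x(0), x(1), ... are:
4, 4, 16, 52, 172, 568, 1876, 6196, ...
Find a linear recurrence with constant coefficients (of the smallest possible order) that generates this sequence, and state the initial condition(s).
Look for the lowest-order linear relation among consecutive terms.
Observation: x(n) - 3·x(n-1) - (1)·x(n-2) = 0 holds for the shown terms, and no order-1 relation x(n) = α·x(n-1) + β fits.
Check at n=3: 3·16 + (1)·4 = 52. ✓

x(n) = 3x(n-1) + x(n-2), x(0) = 4, x(1) = 4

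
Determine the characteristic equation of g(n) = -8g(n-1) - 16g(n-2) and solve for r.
Substitute g(n) = rⁿ and divide through by rⁿ⁻²: r² + 8r + 16 = 0
Factor: (r + 4)² = 0, so r = -4 (double root).
General solution: g(n) = (A + Bn)·(-4)ⁿ

Characteristic: r² + 8r + 16 = 0, Roots: r = -4 (double root)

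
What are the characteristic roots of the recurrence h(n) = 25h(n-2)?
Substitute h(n) = rⁿ and divide through by rⁿ⁻²: r² - 25 = 0
Factor: (r + 5)(r - 5) = 0, so r = -5, 5.
General solution: h(n) = A·(-5)ⁿ + B·5ⁿ

Characteristic: r² - 25 = 0, Roots: r = -5, 5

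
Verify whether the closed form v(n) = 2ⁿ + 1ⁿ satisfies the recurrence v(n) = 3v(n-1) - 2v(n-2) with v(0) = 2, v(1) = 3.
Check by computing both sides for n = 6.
From the recurrence with v(0) = 2, v(1) = 3:
  v(0) = 2, v(1) = 3, v(2) = 5, v(3) = 9, v(4) = 17, v(5) = 33, v(6) = 65
  so the recurrence gives v(6) = 65.
From the proposed closed form v(n) = 2ⁿ + 1ⁿ:
  v(6) = 65.
Both sides give 65 at n = 6, and the initial condition(s) match, so the closed form is consistent.

Yes, the closed form is correct.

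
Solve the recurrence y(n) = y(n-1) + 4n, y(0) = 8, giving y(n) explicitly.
Recurrence: y(n) = y(n-1) + 4n, initial: y(0) = 8.
Telescoping: y(n) = y(0) + 4·Σᵢ₌₁ⁿ i = 8 + 4·n(n+1)/2.

y(n) = 4·n(n+1)/2 + 8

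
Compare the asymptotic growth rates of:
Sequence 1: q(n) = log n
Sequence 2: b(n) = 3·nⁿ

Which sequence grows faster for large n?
Comparing growth rates:
Growth-rate hierarchy: log n ≺ any polynomial ≺ any exponential cⁿ (c>1) ≺ n! ≺ nⁿ.
super-exponential nⁿ dominates logarithmic asymptotically.

b(n) grows faster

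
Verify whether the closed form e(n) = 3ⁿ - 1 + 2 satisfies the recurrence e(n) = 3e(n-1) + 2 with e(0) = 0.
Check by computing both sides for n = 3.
From the recurrence with e(0) = 0:
  e(0) = 0, e(1) = 2, e(2) = 8, e(3) = 26
  so the recurrence gives e(3) = 26.
From the proposed closed form e(n) = 3ⁿ - 1 + 2:
  e(3) = 28.
The recurrence gives 26 but the closed form gives 28, so the closed form does not satisfy the recurrence.

No, the closed form is incorrect.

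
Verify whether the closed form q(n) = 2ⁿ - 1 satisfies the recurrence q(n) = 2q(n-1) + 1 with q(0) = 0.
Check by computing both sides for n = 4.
From the recurrence with q(0) = 0:
  q(0) = 0, q(1) = 1, q(2) = 3, q(3) = 7, q(4) = 15
  so the recurrence gives q(4) = 15.
From the proposed closed form q(n) = 2ⁿ - 1:
  q(4) = 15.
Both sides give 15 at n = 4, and the initial condition(s) match, so the closed form is consistent.

Yes, the closed form is correct.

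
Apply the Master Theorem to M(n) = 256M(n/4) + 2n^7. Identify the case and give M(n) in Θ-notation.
Master Theorem template: M(n) = a·M(n/b) + f(n).
Here: a=256, b=4, f(n)=2n^7
Compute log_b(a) = log_4(256) = 4.
f(n) = 2n^7 = Ω(n^(4+ε)) with ε = 3, and the regularity condition holds (a·f(n/b) = (a/b^7)·f(n) with a/b^7 = 4^-3 < 1). Case 3: M(n) = Θ(f(n)) = Θ(n^7).

Case 3: M(n) = Θ(n^7)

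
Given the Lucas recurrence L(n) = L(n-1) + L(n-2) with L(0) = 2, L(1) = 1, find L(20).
Computing the sequence terms:
2, 1, 3, 4, 7, 11, 18, 29, 47, 76, 123, 199, 322, 521, 843, 1364, 2207, 3571, 5778, 9349, 15127

15127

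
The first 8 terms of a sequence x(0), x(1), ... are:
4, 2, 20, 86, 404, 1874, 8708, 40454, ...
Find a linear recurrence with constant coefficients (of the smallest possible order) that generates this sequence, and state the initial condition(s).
Look for the lowest-order linear relation among consecutive terms.
Observation: x(n) - 4·x(n-1) - (3)·x(n-2) = 0 holds for the shown terms, and no order-1 relation x(n) = α·x(n-1) + β fits.
Check at n=3: 4·20 + (3)·2 = 86. ✓

x(n) = 4x(n-1) + 3x(n-2), x(0) = 4, x(1) = 2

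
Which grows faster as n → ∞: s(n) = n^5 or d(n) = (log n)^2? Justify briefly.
Comparing growth rates:
Growth-rate hierarchy: log n ≺ any polynomial ≺ any exponential cⁿ (c>1) ≺ n! ≺ nⁿ.
polynomial degree 5 dominates polylogarithmic (log n)^2 asymptotically.

s(n) grows faster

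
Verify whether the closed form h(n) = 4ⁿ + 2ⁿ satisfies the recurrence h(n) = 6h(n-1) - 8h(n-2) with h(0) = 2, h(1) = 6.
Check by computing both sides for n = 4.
From the recurrence with h(0) = 2, h(1) = 6:
  h(0) = 2, h(1) = 6, h(2) = 20, h(3) = 72, h(4) = 272
  so the recurrence gives h(4) = 272.
From the proposed closed form h(n) = 4ⁿ + 2ⁿ:
  h(4) = 272.
Both sides give 272 at n = 4, and the initial condition(s) match, so the closed form is consistent.

Yes, the closed form is correct.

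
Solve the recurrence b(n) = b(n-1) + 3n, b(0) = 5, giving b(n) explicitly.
Recurrence: b(n) = b(n-1) + 3n, initial: b(0) = 5.
Telescoping: b(n) = b(0) + 3·Σᵢ₌₁ⁿ i = 5 + 3·n(n+1)/2.

b(n) = 3·n(n+1)/2 + 5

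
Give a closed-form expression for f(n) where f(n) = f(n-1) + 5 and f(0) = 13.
Recurrence: f(n) = f(n-1) + 5, initial: f(0) = 13.
Each step adds 5, so f(n) = f(0) + 5n = 5n + 13.

f(n) = 5n + 13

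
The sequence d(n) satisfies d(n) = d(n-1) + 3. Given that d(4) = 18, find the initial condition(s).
d(4) = d(0) + 4·3, so d(0) = 18 - 12 = 6.

d(0) = 6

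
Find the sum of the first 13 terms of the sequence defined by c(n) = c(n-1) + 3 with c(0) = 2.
Computing the sequence terms: 2, 5, 8, 11, 14, 17, 20, 23, 26, 29, 32, 35, 38
Adding these values together:

260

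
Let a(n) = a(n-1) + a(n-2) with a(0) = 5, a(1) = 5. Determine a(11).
Computing the sequence terms:
5, 5, 10, 15, 25, 40, 65, 105, 170, 275, 445, 720

720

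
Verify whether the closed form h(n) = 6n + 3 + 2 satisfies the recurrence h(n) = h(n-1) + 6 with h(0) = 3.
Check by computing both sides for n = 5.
From the recurrence with h(0) = 3:
  h(0) = 3, h(1) = 9, h(2) = 15, h(3) = 21, h(4) = 27, h(5) = 33
  so the recurrence gives h(5) = 33.
From the proposed closed form h(n) = 6n + 3 + 2:
  h(5) = 35.
The recurrence gives 33 but the closed form gives 35, so the closed form does not satisfy the recurrence.

No, the closed form is incorrect.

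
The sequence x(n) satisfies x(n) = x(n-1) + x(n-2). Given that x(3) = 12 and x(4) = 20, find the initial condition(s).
Work backwards using x(k) = x(k+2) - x(k+1):
x(2) = x(4) - x(3) = 20 - 12 = 8
x(1) = x(3) - x(2) = 12 - 8 = 4
x(0) = x(2) - x(1) = 8 - 4 = 4

x(0) = 4, x(1) = 4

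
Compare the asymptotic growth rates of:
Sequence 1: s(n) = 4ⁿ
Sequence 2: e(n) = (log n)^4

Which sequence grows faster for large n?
Comparing growth rates:
Growth-rate hierarchy: log n ≺ any polynomial ≺ any exponential cⁿ (c>1) ≺ n! ≺ nⁿ.
exponential base 4 dominates polylogarithmic (log n)^4 asymptotically.

s(n) grows faster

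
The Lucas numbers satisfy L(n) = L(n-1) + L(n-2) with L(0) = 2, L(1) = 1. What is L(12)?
Computing the sequence terms:
2, 1, 3, 4, 7, 11, 18, 29, 47, 76, 123, 199, 322

322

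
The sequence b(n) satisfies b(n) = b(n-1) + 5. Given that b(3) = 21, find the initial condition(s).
b(3) = b(0) + 3·5, so b(0) = 21 - 15 = 6.

b(0) = 6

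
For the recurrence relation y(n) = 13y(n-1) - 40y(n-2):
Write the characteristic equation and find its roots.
Substitute y(n) = rⁿ and divide through by rⁿ⁻²: r² - 13r + 40 = 0
Factor: (r - 5)(r - 8) = 0, so r = 5, 8.
General solution: y(n) = A·5ⁿ + B·8ⁿ

Characteristic: r² - 13r + 40 = 0, Roots: r = 5, 8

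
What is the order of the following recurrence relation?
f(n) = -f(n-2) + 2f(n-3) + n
The order is the largest lag k for which f(n-k) appears. Here the deepest term is f(n-3) (the n term is non-homogeneous and does not affect the order), so the order is 3.

Order 3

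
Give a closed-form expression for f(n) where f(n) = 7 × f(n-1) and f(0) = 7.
Recurrence: f(n) = 7 × f(n-1), initial: f(0) = 7.
Each term is 7 times the previous, so this is geometric with ratio 7. After n steps: f(n) = f(0)·7ⁿ = 7·7ⁿ.

f(n) = 7·7ⁿ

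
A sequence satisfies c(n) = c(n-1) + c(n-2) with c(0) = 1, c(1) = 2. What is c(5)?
Computing the sequence terms:
1, 2, 3, 5, 8, 13

13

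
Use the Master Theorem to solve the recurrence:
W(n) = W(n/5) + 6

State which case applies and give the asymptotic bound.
Master Theorem template: W(n) = a·W(n/b) + f(n).
Here: a=1, b=5, f(n)=6
Compute log_b(a) = log_5(1) = 0.
f(n) = 6 = Θ(1). Case 2: W(n) = Θ(log n).

Case 2: W(n) = Θ(log n)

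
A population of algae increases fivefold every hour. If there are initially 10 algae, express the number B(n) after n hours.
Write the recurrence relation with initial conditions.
Each hour multiplies the count by 5, so the count after n hours depends only on the count after n-1 hours: B(n) = 5 × B(n-1). The starting count gives B(0) = 10.
Unrolling n times gives the closed form B(n) = 10 × 5ⁿ.

B(n) = 5 × B(n-1), B(0) = 10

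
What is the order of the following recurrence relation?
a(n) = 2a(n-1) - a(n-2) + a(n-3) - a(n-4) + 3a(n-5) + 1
The order is the largest lag k for which a(n-k) appears. Here the deepest term is a(n-5) (the 1 term is non-homogeneous and does not affect the order), so the order is 5.

Order 5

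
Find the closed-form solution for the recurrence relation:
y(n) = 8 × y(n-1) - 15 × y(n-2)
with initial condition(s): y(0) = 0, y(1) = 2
Recurrence: y(n) = 8 × y(n-1) - 15 × y(n-2), initial: y(0) = 0, y(1) = 2.
Characteristic equation: r² - 8r + 15 = 0, which factors as (r - 5)(r - 3) = 0, so r = 5, 3. General solution y(n) = A·5ⁿ + B·3ⁿ. From y(0) = 0: A + B = 0. From y(1) = 2: 5A + 3B = 2. Solving gives A = 1, B = -1.

y(n) = 5ⁿ - 3ⁿ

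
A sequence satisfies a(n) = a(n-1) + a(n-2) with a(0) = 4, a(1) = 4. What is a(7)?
Computing the sequence terms:
4, 4, 8, 12, 20, 32, 52, 84

84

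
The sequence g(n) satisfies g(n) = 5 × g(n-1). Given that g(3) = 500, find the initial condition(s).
In general g(n) = 5ⁿ · g(0). At n = 3: g(0) = g(3) / 5^3 = 500 / 125 = 4.

g(0) = 4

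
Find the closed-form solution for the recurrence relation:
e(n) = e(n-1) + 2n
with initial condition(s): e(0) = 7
Recurrence: e(n) = e(n-1) + 2n, initial: e(0) = 7.
Telescoping: e(n) = e(0) + 2·Σᵢ₌₁ⁿ i = 7 + 2·n(n+1)/2.

e(n) = 2·n(n+1)/2 + 7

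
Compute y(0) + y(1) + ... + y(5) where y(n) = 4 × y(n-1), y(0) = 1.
Computing the sequence terms: 1, 4, 16, 64, 256, 1024
Adding these values together:

1365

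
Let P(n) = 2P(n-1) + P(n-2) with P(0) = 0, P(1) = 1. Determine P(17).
Computing the sequence terms:
0, 1, 2, 5, 12, 29, 70, 169, 408, 985, 2378, 5741, 13860, 33461, 80782, 195025, 470832, 1136689

1136689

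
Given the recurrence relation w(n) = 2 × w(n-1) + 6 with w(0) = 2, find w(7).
Computing step by step:
w(0) = 2
w(1) = 2 × 2 + 6 = 10
w(2) = 2 × 10 + 6 = 26
w(3) = 2 × 26 + 6 = 58
w(4) = 2 × 58 + 6 = 122
w(5) = 2 × 122 + 6 = 250
w(6) = 2 × 250 + 6 = 506
w(7) = 2 × 506 + 6 = 1018

1018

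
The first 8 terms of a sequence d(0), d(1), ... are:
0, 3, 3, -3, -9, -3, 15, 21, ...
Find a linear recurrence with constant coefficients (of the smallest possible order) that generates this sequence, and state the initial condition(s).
Look for the lowest-order linear relation among consecutive terms.
Observation: d(n) - 1·d(n-1) - (-2)·d(n-2) = 0 holds for the shown terms, and no order-1 relation d(n) = α·d(n-1) + β fits.
Check at n=3: 1·3 + (-2)·3 = -3. ✓

d(n) = d(n-1) - 2d(n-2), d(0) = 0, d(1) = 3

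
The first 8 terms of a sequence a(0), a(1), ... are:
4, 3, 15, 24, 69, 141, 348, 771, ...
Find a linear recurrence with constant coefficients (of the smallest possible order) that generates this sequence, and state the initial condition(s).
Look for the lowest-order linear relation among consecutive terms.
Observation: a(n) - 1·a(n-1) - (3)·a(n-2) = 0 holds for the shown terms, and no order-1 relation a(n) = α·a(n-1) + β fits.
Check at n=3: 1·15 + (3)·3 = 24. ✓

a(n) = a(n-1) + 3a(n-2), a(0) = 4, a(1) = 3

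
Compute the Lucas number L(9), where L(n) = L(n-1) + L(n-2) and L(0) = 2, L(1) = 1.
Computing the sequence terms:
2, 1, 3, 4, 7, 11, 18, 29, 47, 76

76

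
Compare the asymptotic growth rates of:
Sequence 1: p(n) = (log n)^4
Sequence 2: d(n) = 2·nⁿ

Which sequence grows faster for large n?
Comparing growth rates:
Growth-rate hierarchy: log n ≺ any polynomial ≺ any exponential cⁿ (c>1) ≺ n! ≺ nⁿ.
super-exponential nⁿ dominates polylogarithmic (log n)^4 asymptotically.

d(n) grows faster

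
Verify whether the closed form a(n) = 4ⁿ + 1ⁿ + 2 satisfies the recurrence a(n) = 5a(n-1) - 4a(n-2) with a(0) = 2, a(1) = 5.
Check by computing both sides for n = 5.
From the recurrence with a(0) = 2, a(1) = 5:
  a(0) = 2, a(1) = 5, a(2) = 17, a(3) = 65, a(4) = 257, a(5) = 1025
  so the recurrence gives a(5) = 1025.
From the proposed closed form a(n) = 4ⁿ + 1ⁿ + 2:
  a(5) = 1027.
The recurrence gives 1025 but the closed form gives 1027, so the closed form does not satisfy the recurrence.

No, the closed form is incorrect.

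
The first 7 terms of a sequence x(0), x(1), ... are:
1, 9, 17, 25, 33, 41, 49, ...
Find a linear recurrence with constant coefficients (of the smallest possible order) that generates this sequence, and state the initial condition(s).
Look for the lowest-order linear relation among consecutive terms.
Observation: consecutive differences are constant (= 8).
Check at n=2: 1·9 + 8 = 17. ✓

x(n) = x(n-1) + 8, x(0) = 1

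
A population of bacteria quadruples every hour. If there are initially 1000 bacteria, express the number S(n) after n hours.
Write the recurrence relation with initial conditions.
Each hour multiplies the count by 4, so the count after n hours depends only on the count after n-1 hours: S(n) = 4 × S(n-1). The starting count gives S(0) = 1000.
Unrolling n times gives the closed form S(n) = 1000 × 4ⁿ.

S(n) = 4 × S(n-1), S(0) = 1000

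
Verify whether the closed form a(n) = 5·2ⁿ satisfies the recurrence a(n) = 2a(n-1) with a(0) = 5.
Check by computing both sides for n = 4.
From the recurrence with a(0) = 5:
  a(0) = 5, a(1) = 10, a(2) = 20, a(3) = 40, a(4) = 80
  so the recurrence gives a(4) = 80.
From the proposed closed form a(n) = 5·2ⁿ:
  a(4) = 80.
Both sides give 80 at n = 4, and the initial condition(s) match, so the closed form is consistent.

Yes, the closed form is correct.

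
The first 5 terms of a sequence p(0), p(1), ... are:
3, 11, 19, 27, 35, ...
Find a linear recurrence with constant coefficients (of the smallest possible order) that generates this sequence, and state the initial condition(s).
Look for the lowest-order linear relation among consecutive terms.
Observation: consecutive differences are constant (= 8).
Check at n=2: 1·11 + 8 = 19. ✓

p(n) = p(n-1) + 8, p(0) = 3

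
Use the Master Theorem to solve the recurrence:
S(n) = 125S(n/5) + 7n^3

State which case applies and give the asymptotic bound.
Master Theorem template: S(n) = a·S(n/b) + f(n).
Here: a=125, b=5, f(n)=7n^3
Compute log_b(a) = log_5(125) = 3.
f(n) = 7n^3 = Θ(n^3). Case 2: S(n) = Θ(n^3 log n).

Case 2: S(n) = Θ(n^3 log n)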